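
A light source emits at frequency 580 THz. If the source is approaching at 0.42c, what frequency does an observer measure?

β = v/c = 0.42
(1+β)/(1-β) = 1.42/0.58 = 2.4483
Doppler factor = √(2.4483) = 1.5647
f_obs = 580 × 1.5647 = 907.5 THz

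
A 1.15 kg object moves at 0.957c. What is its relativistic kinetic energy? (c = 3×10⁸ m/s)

γ = 1/√(1 - 0.957²) = 3.447
γ - 1 = 2.447
KE = (γ-1)mc² = 2.447 × 1.15 × (3×10⁸)² = 2.533×10¹⁷ J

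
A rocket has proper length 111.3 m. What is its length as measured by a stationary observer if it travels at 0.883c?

Proper length L₀ = 111.3 m
γ = 1/√(1 - 0.883²) = 2.1305
L = L₀/γ = 111.3/2.1305 = 52.24 m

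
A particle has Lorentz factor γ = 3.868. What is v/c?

From γ = 1/√(1 - v²/c²):
1/γ² = 1/3.868² = 0.06684
v²/c² = 1 - 0.06684 = 0.9332
v/c = √(0.9332) = 0.9660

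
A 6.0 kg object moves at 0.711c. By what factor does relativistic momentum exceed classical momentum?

p_rel = γmv, p_class = mv
Ratio = γ = 1/√(1 - 0.711²) = 1.422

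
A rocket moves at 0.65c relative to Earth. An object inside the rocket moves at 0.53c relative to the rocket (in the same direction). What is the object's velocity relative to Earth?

u = (u' + v)/(1 + u'v/c²)
Numerator: 0.53 + 0.65 = 1.18
Denominator: 1 + 0.3445 = 1.3445
u = 1.18/1.3445 = 0.8776c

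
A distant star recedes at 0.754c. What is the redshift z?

β = 0.754
(1+β)/(1-β) = 1.754/0.246 = 7.130
√(7.130) = 2.670
z = 2.670 - 1 = 1.670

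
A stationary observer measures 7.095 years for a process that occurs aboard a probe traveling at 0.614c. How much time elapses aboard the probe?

Dilated time Δt = 7.095 years
γ = 1/√(1 - 0.614²) = 1.267
Δt₀ = Δt/γ = 7.095/1.267 = 5.600 years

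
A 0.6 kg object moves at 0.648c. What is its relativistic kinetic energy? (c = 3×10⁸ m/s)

γ = 1/√(1 - 0.648²) = 1.313
γ - 1 = 0.3130
KE = (γ-1)mc² = 0.3130 × 0.6 × (3×10⁸)² = 1.690×10¹⁶ J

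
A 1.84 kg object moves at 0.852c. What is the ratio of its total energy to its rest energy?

E = γmc², E₀ = mc²
E/E₀ = γ = 1/√(1 - 0.852²) = 1.910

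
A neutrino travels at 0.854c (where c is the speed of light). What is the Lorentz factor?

v/c = 0.854, so (v/c)² = 0.729316
1 - (v/c)² = 0.270684
γ = 1/√(0.270684) = 1.922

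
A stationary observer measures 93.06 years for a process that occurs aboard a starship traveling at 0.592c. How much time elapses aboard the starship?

Dilated time Δt = 93.06 years
γ = 1/√(1 - 0.592²) = 1.2408
Δt₀ = Δt/γ = 93.06/1.2408 = 75.00 years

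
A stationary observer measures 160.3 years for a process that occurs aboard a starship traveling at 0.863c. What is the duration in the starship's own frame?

Dilated time Δt = 160.3 years
γ = 1/√(1 - 0.863²) = 1.9794
Δt₀ = Δt/γ = 160.3/1.9794 = 80.98 years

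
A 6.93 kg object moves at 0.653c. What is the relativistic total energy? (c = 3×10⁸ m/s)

γ = 1/√(1 - 0.653²) = 1.3204
mc² = 6.93 × (3×10⁸)² = 6.237×10¹⁷ J
E = γmc² = 1.3204 × 6.237×10¹⁷ = 8.235×10¹⁷ J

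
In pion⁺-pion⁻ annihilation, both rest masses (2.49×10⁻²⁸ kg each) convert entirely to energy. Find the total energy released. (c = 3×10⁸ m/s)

Both particles have the same rest mass, so total mass = 2m
E = 2m·c² = 2 × 2.49×10⁻²⁸ × (3×10⁸)²
= 2 × 2.49×10⁻²⁸ × 9×10¹⁶
= 4.482×10⁻¹¹ J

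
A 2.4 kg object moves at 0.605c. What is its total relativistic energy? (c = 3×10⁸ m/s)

γ = 1/√(1 - 0.605²) = 1.256
mc² = 2.4 × (3×10⁸)² = 2.160×10¹⁷ J
E = γmc² = 1.256 × 2.160×10¹⁷ = 2.713×10¹⁷ J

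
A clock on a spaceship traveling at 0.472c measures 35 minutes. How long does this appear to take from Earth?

Proper time Δt₀ = 35 minutes
γ = 1/√(1 - 0.472²) = 1.1343
Δt = γΔt₀ = 1.1343 × 35 = 39.70 minutes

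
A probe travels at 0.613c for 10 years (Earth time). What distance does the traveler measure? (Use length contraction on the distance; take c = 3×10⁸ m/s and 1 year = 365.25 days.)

Earth distance: d = v × t = 0.613c × 10 yr = 5.8034×10¹⁶ m
γ = 1.2657
d' = d/γ = 5.8034×10¹⁶/1.2657 = 4.585×10¹⁶ m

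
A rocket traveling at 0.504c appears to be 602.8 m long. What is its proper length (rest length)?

Contracted length L = 602.8 m
γ = 1/√(1 - 0.504²) = 1.1578
L₀ = γL = 1.1578 × 602.8 = 697.9 m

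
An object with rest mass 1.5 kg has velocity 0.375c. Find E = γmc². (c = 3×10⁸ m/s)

γ = 1/√(1 - 0.375²) = 1.0787
mc² = 1.5 × (3×10⁸)² = 1.350×10¹⁷ J
E = γmc² = 1.0787 × 1.350×10¹⁷ = 1.456×10¹⁷ J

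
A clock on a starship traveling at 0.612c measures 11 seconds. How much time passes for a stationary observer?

Proper time Δt₀ = 11 seconds
γ = 1/√(1 - 0.612²) = 1.2644
Δt = γΔt₀ = 1.2644 × 11 = 13.91 seconds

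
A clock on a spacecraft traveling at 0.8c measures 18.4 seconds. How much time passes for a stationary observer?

Proper time Δt₀ = 18.4 seconds
γ = 1/√(1 - 0.8²) = 1.667
Δt = γΔt₀ = 1.667 × 18.4 = 30.67 seconds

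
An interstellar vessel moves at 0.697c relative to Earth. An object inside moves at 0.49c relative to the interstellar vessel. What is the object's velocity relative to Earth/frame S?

u = (u' + v)/(1 + u'v/c²)
Numerator: 0.49 + 0.697 = 1.187
Denominator: 1 + 0.34153 = 1.34153
u = 1.187/1.34153 = 0.8848c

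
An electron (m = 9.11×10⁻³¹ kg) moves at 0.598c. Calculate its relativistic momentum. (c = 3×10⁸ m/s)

γ = 1/√(1 - 0.598²) = 1.2477
v = 0.598 × 3×10⁸ = 1.794×10⁸ m/s
p = γmv = 1.2477 × 9.11×10⁻³¹ × 1.794×10⁸ = 2.039×10⁻²² kg·m/s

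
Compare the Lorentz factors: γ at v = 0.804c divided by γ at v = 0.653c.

γ₁ = 1/√(1 - 0.804²) = 1.682
γ₂ = 1/√(1 - 0.653²) = 1.320
γ₁/γ₂ = 1.682/1.320 = 1.274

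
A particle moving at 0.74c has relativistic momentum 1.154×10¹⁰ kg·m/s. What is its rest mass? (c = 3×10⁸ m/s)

γ = 1/√(1 - 0.74²) = 1.487
v = 0.74 × 3×10⁸ = 2.220×10⁸ m/s
m = p/(γv) = 1.154×10¹⁰/(1.487 × 2.220×10⁸) = 34.96 kg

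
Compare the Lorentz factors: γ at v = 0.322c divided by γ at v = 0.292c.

γ₁ = 1/√(1 - 0.322²) = 1.056
γ₂ = 1/√(1 - 0.292²) = 1.046
γ₁/γ₂ = 1.056/1.046 = 1.010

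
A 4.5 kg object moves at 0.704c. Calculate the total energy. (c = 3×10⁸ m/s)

γ = 1/√(1 - 0.704²) = 1.4081
mc² = 4.5 × (3×10⁸)² = 4.050×10¹⁷ J
E = γmc² = 1.4081 × 4.050×10¹⁷ = 5.703×10¹⁷ J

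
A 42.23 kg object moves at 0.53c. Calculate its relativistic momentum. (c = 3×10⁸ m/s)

γ = 1/√(1 - 0.53²) = 1.1792
v = 0.53 × 3×10⁸ = 1.590×10⁸ m/s
p = γmv = 1.1792 × 42.23 × 1.590×10⁸ = 7.918×10⁹ kg·m/s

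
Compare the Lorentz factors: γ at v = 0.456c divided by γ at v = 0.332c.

γ₁ = 1/√(1 - 0.456²) = 1.124
γ₂ = 1/√(1 - 0.332²) = 1.060
γ₁/γ₂ = 1.124/1.060 = 1.060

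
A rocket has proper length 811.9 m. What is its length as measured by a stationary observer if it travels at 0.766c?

Proper length L₀ = 811.9 m
γ = 1/√(1 - 0.766²) = 1.5556
L = L₀/γ = 811.9/1.5556 = 521.9 m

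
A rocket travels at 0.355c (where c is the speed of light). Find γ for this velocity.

v/c = 0.355, so (v/c)² = 0.126025
1 - (v/c)² = 0.873975
γ = 1/√(0.873975) = 1.070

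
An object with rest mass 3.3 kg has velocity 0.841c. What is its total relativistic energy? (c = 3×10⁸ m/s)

γ = 1/√(1 - 0.841²) = 1.848
mc² = 3.3 × (3×10⁸)² = 2.970×10¹⁷ J
E = γmc² = 1.848 × 2.970×10¹⁷ = 5.489×10¹⁷ J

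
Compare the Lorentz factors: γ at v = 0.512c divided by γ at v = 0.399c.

γ₁ = 1/√(1 - 0.512²) = 1.164
γ₂ = 1/√(1 - 0.399²) = 1.091
γ₁/γ₂ = 1.164/1.091 = 1.067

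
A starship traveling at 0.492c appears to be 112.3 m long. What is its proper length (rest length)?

Contracted length L = 112.3 m
γ = 1/√(1 - 0.492²) = 1.149
L₀ = γL = 1.149 × 112.3 = 129.0 m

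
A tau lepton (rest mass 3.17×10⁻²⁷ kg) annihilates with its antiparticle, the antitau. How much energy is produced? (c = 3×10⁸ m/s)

Both particles have the same rest mass, so total mass = 2m
E = 2m·c² = 2 × 3.17×10⁻²⁷ × (3×10⁸)²
= 2 × 3.17×10⁻²⁷ × 9×10¹⁶
= 5.706×10⁻¹⁰ J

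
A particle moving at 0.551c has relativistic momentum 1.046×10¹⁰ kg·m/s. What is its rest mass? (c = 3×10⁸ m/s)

γ = 1/√(1 - 0.551²) = 1.1983
v = 0.551 × 3×10⁸ = 1.653×10⁸ m/s
m = p/(γv) = 1.046×10¹⁰/(1.1983 × 1.653×10⁸) = 52.81 kg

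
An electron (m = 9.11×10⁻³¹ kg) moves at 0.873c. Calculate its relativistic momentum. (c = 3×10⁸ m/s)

γ = 1/√(1 - 0.873²) = 2.0504
v = 0.873 × 3×10⁸ = 2.619×10⁸ m/s
p = γmv = 2.0504 × 9.11×10⁻³¹ × 2.619×10⁸ = 4.892×10⁻²² kg·m/s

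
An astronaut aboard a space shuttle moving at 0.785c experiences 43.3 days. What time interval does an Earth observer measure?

Proper time Δt₀ = 43.3 days
γ = 1/√(1 - 0.785²) = 1.61422
Δt = γΔt₀ = 1.61422 × 43.3 = 69.90 days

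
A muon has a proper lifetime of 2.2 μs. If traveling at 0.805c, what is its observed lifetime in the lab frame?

Proper lifetime τ₀ = 2.2 μs
γ = 1/√(1 - 0.805²) = 1.6856
τ = γτ₀ = 1.6856 × 2.2 μs = 3.708 μs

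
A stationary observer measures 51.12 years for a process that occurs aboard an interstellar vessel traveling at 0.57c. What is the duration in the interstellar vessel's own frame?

Dilated time Δt = 51.12 years
γ = 1/√(1 - 0.57²) = 1.217
Δt₀ = Δt/γ = 51.12/1.217 = 42.00 years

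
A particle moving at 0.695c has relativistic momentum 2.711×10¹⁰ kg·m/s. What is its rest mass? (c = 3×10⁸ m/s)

γ = 1/√(1 - 0.695²) = 1.3908
v = 0.695 × 3×10⁸ = 2.085×10⁸ m/s
m = p/(γv) = 2.711×10¹⁰/(1.3908 × 2.085×10⁸) = 93.49 kg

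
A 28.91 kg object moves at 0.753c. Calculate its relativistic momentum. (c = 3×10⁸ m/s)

γ = 1/√(1 - 0.753²) = 1.5197
v = 0.753 × 3×10⁸ = 2.259×10⁸ m/s
p = γmv = 1.5197 × 28.91 × 2.259×10⁸ = 9.925×10⁹ kg·m/s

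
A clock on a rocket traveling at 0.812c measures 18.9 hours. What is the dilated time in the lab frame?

Proper time Δt₀ = 18.9 hours
γ = 1/√(1 - 0.812²) = 1.713
Δt = γΔt₀ = 1.713 × 18.9 = 32.38 hours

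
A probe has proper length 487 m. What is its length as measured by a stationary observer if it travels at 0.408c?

Proper length L₀ = 487 m
γ = 1/√(1 - 0.408²) = 1.0953
L = L₀/γ = 487/1.0953 = 444.6 m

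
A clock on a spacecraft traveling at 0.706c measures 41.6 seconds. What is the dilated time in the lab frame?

Proper time Δt₀ = 41.6 seconds
γ = 1/√(1 - 0.706²) = 1.412
Δt = γΔt₀ = 1.412 × 41.6 = 58.74 seconds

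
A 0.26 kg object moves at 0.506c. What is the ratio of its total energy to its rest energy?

E = γmc², E₀ = mc²
E/E₀ = γ = 1/√(1 - 0.506²) = 1.159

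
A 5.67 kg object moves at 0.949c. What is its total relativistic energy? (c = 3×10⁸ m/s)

γ = 1/√(1 - 0.949²) = 3.172
mc² = 5.67 × (3×10⁸)² = 5.103×10¹⁷ J
E = γmc² = 3.172 × 5.103×10¹⁷ = 1.619×10¹⁸ J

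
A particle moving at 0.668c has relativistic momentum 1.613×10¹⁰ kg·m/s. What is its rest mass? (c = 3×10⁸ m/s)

γ = 1/√(1 - 0.668²) = 1.3438
v = 0.668 × 3×10⁸ = 2.004×10⁸ m/s
m = p/(γv) = 1.613×10¹⁰/(1.3438 × 2.004×10⁸) = 59.90 kg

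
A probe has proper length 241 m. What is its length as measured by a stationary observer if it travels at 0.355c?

Proper length L₀ = 241 m
γ = 1/√(1 - 0.355²) = 1.0697
L = L₀/γ = 241/1.0697 = 225.3 m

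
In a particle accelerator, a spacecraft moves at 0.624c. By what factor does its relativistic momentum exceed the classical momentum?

p_rel = γmv, p_class = mv
Ratio = γ = 1/√(1 - 0.624²)
= 1/√(0.610624) = 1.280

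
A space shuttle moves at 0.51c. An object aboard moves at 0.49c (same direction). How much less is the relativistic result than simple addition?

Classical: u' + v = 0.49 + 0.51 = 1c
Relativistic: u = (0.49 + 0.51)/(1 + 0.2499) = 1/1.2499 = 0.8001c
Difference: 1 - 0.8001 = 0.1999c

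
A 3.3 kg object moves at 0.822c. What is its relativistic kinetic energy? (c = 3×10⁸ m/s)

γ = 1/√(1 - 0.822²) = 1.756
γ - 1 = 0.7560
KE = (γ-1)mc² = 0.7560 × 3.3 × (3×10⁸)² = 2.245×10¹⁷ J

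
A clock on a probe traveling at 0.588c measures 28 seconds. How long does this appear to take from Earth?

Proper time Δt₀ = 28 seconds
γ = 1/√(1 - 0.588²) = 1.2363
Δt = γΔt₀ = 1.2363 × 28 = 34.62 seconds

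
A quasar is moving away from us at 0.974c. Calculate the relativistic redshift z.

β = 0.974
(1+β)/(1-β) = 1.974/0.026 = 75.92
√(75.92) = 8.713
z = 8.713 - 1 = 7.713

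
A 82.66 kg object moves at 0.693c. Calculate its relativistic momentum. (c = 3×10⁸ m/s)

γ = 1/√(1 - 0.693²) = 1.387
v = 0.693 × 3×10⁸ = 2.079×10⁸ m/s
p = γmv = 1.387 × 82.66 × 2.079×10⁸ = 2.384×10¹⁰ kg·m/s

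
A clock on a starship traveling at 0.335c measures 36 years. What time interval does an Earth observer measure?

Proper time Δt₀ = 36 years
γ = 1/√(1 - 0.335²) = 1.0613
Δt = γΔt₀ = 1.0613 × 36 = 38.21 years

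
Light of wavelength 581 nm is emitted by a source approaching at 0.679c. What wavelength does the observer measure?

β = 0.679
Wavelength Doppler factor = √(0.321/1.679) = √(0.191185) = 0.4372
λ_obs = 581 × 0.4372 = 254.0 nm (blueshift)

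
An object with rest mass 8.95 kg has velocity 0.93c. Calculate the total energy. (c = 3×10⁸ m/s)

γ = 1/√(1 - 0.93²) = 2.7206
mc² = 8.95 × (3×10⁸)² = 8.055×10¹⁷ J
E = γmc² = 2.7206 × 8.055×10¹⁷ = 2.191×10¹⁸ J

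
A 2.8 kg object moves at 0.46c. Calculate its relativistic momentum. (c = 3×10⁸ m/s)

γ = 1/√(1 - 0.46²) = 1.1262
v = 0.46 × 3×10⁸ = 1.380×10⁸ m/s
p = γmv = 1.1262 × 2.8 × 1.380×10⁸ = 4.352×10⁸ kg·m/s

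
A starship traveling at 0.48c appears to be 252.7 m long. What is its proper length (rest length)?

Contracted length L = 252.7 m
γ = 1/√(1 - 0.48²) = 1.140
L₀ = γL = 1.140 × 252.7 = 288.1 m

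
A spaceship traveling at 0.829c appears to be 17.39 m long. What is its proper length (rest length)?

Contracted length L = 17.39 m
γ = 1/√(1 - 0.829²) = 1.7881
L₀ = γL = 1.7881 × 17.39 = 31.10 m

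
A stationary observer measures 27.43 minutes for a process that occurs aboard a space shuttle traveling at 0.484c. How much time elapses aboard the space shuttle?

Dilated time Δt = 27.43 minutes
γ = 1/√(1 - 0.484²) = 1.143
Δt₀ = Δt/γ = 27.43/1.143 = 24.00 minutes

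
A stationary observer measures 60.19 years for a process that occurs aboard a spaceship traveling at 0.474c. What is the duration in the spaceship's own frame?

Dilated time Δt = 60.19 years
γ = 1/√(1 - 0.474²) = 1.1357
Δt₀ = Δt/γ = 60.19/1.1357 = 53.00 years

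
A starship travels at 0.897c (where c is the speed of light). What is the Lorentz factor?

v/c = 0.897, so (v/c)² = 0.804609
1 - (v/c)² = 0.195391
γ = 1/√(0.195391) = 2.262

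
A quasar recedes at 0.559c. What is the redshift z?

β = 0.559
(1+β)/(1-β) = 1.559/0.441 = 3.535
√(3.535) = 1.8802
z = 1.8802 - 1 = 0.8802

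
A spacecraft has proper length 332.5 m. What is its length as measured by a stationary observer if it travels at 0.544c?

Proper length L₀ = 332.5 m
γ = 1/√(1 - 0.544²) = 1.1918
L = L₀/γ = 332.5/1.1918 = 279.0 m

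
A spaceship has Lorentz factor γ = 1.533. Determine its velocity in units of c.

From γ = 1/√(1 - v²/c²):
1/γ² = 1/1.533² = 0.42552
v²/c² = 1 - 0.42552 = 0.57448
v/c = √(0.57448) = 0.7579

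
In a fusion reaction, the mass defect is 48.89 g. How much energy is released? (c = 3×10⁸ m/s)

Convert mass defect: Δm = 48.89 g = 0.04889 kg
E = Δm·c² = 0.04889 × (3×10⁸)²
= 0.04889 × 9×10¹⁶ = 4.400×10¹⁵ J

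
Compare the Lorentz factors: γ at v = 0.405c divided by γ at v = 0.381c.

γ₁ = 1/√(1 - 0.405²) = 1.094
γ₂ = 1/√(1 - 0.381²) = 1.082
γ₁/γ₂ = 1.094/1.082 = 1.011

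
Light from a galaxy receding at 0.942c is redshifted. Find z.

β = 0.942
(1+β)/(1-β) = 1.942/0.058 = 33.48
√(33.48) = 5.786
z = 5.786 - 1 = 4.786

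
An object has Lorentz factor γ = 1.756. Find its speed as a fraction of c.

From γ = 1/√(1 - v²/c²):
1/γ² = 1/1.756² = 0.3243
v²/c² = 1 - 0.3243 = 0.6757
v/c = √(0.6757) = 0.8220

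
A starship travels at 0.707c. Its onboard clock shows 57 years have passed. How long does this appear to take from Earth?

Proper time Δt₀ = 57 years
γ = 1/√(1 - 0.707²) = 1.414
Δt = γΔt₀ = 1.414 × 57 = 80.60 years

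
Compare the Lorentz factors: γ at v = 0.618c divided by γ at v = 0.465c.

γ₁ = 1/√(1 - 0.618²) = 1.272
γ₂ = 1/√(1 - 0.465²) = 1.130
γ₁/γ₂ = 1.272/1.130 = 1.126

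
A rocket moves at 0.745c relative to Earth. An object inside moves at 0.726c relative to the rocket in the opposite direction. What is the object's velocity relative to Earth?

Object's velocity in rocket frame is u' = -0.726c
u = (u' + v)/(1 + u'v/c²) = (v - 0.726)/(1 - 0.726·v/c²)
Numerator: 0.745 - 0.726 = 0.019
Denominator: 1 - 0.54087 = 0.45913
u = 0.019/0.45913 = 0.04138c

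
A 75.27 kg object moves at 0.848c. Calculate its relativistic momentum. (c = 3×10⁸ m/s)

γ = 1/√(1 - 0.848²) = 1.887
v = 0.848 × 3×10⁸ = 2.544×10⁸ m/s
p = γmv = 1.887 × 75.27 × 2.544×10⁸ = 3.613×10¹⁰ kg·m/s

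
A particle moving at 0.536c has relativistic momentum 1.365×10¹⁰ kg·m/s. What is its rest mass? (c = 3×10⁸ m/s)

γ = 1/√(1 - 0.536²) = 1.18453
v = 0.536 × 3×10⁸ = 1.608×10⁸ m/s
m = p/(γv) = 1.365×10¹⁰/(1.18453 × 1.608×10⁸) = 71.66 kg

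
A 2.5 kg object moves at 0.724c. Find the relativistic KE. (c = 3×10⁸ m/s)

γ = 1/√(1 - 0.724²) = 1.4497
γ - 1 = 0.4497
KE = (γ-1)mc² = 0.4497 × 2.5 × (3×10⁸)² = 1.012×10¹⁷ J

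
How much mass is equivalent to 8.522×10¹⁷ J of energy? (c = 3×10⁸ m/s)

From E = mc², we get m = E/c²
c² = (3×10⁸)² = 9×10¹⁶ m²/s²
m = 8.522×10¹⁷ / 9×10¹⁶ = 9.469 kg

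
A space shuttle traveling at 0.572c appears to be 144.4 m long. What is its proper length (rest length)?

Contracted length L = 144.4 m
γ = 1/√(1 - 0.572²) = 1.219
L₀ = γL = 1.219 × 144.4 = 176.0 m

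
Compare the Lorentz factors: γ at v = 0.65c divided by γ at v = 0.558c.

γ₁ = 1/√(1 - 0.65²) = 1.316
γ₂ = 1/√(1 - 0.558²) = 1.205
γ₁/γ₂ = 1.316/1.205 = 1.092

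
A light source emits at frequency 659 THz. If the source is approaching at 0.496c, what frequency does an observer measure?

β = v/c = 0.496
(1+β)/(1-β) = 1.496/0.504 = 2.968
Doppler factor = √(2.968) = 1.723
f_obs = 659 × 1.723 = 1135 THz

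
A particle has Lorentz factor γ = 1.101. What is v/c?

From γ = 1/√(1 - v²/c²):
1/γ² = 1/1.101² = 0.8249
v²/c² = 1 - 0.8249 = 0.1751
v/c = √(0.1751) = 0.4184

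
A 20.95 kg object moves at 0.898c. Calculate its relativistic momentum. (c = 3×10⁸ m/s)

γ = 1/√(1 - 0.898²) = 2.273
v = 0.898 × 3×10⁸ = 2.694×10⁸ m/s
p = γmv = 2.273 × 20.95 × 2.694×10⁸ = 1.283×10¹⁰ kg·m/s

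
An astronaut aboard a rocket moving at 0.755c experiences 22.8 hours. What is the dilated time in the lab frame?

Proper time Δt₀ = 22.8 hours
γ = 1/√(1 - 0.755²) = 1.525
Δt = γΔt₀ = 1.525 × 22.8 = 34.77 hours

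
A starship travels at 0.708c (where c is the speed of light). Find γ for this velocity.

v/c = 0.708, so (v/c)² = 0.501264
1 - (v/c)² = 0.498736
γ = 1/√(0.498736) = 1.416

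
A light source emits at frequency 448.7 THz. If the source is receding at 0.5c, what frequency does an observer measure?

β = v/c = 0.5
(1-β)/(1+β) = 0.5/1.5 = 0.3333333
Doppler factor = √(0.3333333) = 0.5774
f_obs = 448.7 × 0.5774 = 259.1 THz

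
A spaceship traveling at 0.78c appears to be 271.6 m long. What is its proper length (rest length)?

Contracted length L = 271.6 m
γ = 1/√(1 - 0.78²) = 1.598
L₀ = γL = 1.598 × 271.6 = 434.0 m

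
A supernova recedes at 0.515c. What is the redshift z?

β = 0.515
(1+β)/(1-β) = 1.515/0.485 = 3.1237
√(3.1237) = 1.7674
z = 1.7674 - 1 = 0.7674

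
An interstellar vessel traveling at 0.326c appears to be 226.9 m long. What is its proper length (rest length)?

Contracted length L = 226.9 m
γ = 1/√(1 - 0.326²) = 1.0578
L₀ = γL = 1.0578 × 226.9 = 240.0 m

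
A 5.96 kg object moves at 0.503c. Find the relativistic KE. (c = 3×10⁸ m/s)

γ = 1/√(1 - 0.503²) = 1.15702
γ - 1 = 0.15702
KE = (γ-1)mc² = 0.15702 × 5.96 × (3×10⁸)² = 8.423×10¹⁶ J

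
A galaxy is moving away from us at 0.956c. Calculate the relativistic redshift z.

β = 0.956
(1+β)/(1-β) = 1.956/0.044 = 44.45
√(44.45) = 6.667
z = 6.667 - 1 = 5.667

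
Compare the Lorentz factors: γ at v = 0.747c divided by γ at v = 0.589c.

γ₁ = 1/√(1 - 0.747²) = 1.504
γ₂ = 1/√(1 - 0.589²) = 1.237
γ₁/γ₂ = 1.504/1.237 = 1.216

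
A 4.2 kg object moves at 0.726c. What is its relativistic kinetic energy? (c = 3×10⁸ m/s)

γ = 1/√(1 - 0.726²) = 1.45413
γ - 1 = 0.45413
KE = (γ-1)mc² = 0.45413 × 4.2 × (3×10⁸)² = 1.717×10¹⁷ J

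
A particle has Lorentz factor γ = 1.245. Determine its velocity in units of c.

From γ = 1/√(1 - v²/c²):
1/γ² = 1/1.245² = 0.6452
v²/c² = 1 - 0.6452 = 0.3548
v/c = √(0.3548) = 0.5957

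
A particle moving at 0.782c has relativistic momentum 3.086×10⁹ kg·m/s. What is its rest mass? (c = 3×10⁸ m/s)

γ = 1/√(1 - 0.782²) = 1.6044
v = 0.782 × 3×10⁸ = 2.346×10⁸ m/s
m = p/(γv) = 3.086×10⁹/(1.6044 × 2.346×10⁸) = 8.199 kg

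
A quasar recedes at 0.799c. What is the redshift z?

β = 0.799
(1+β)/(1-β) = 1.799/0.201 = 8.950
√(8.950) = 2.992
z = 2.992 - 1 = 1.992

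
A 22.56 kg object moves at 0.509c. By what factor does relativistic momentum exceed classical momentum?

p_rel = γmv, p_class = mv
Ratio = γ = 1/√(1 - 0.509²) = 1.162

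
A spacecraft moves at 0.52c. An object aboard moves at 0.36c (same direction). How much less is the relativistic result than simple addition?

Classical: u' + v = 0.36 + 0.52 = 0.88c
Relativistic: u = (0.36 + 0.52)/(1 + 0.1872) = 0.88/1.1872 = 0.7412c
Difference: 0.88 - 0.7412 = 0.1388c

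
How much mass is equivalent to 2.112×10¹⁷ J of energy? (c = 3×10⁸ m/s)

From E = mc², we get m = E/c²
c² = (3×10⁸)² = 9×10¹⁶ m²/s²
m = 2.112×10¹⁷ / 9×10¹⁶ = 2.347 kg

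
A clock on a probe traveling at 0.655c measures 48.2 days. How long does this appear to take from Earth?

Proper time Δt₀ = 48.2 days
γ = 1/√(1 - 0.655²) = 1.3234
Δt = γΔt₀ = 1.3234 × 48.2 = 63.79 days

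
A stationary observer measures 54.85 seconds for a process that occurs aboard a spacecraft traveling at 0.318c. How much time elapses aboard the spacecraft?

Dilated time Δt = 54.85 seconds
γ = 1/√(1 - 0.318²) = 1.0548
Δt₀ = Δt/γ = 54.85/1.0548 = 52.00 seconds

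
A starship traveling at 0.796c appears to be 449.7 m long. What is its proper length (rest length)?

Contracted length L = 449.7 m
γ = 1/√(1 - 0.796²) = 1.652
L₀ = γL = 1.652 × 449.7 = 742.9 m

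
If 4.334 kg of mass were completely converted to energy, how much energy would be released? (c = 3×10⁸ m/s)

Using E = mc²:
c² = (3×10⁸)² = 9×10¹⁶ m²/s²
E = 4.334 × 9×10¹⁶ = 3.901×10¹⁷ J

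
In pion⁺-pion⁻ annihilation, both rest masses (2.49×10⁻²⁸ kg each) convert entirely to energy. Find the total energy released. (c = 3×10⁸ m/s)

Both particles have the same rest mass, so total mass = 2m
E = 2m·c² = 2 × 2.49×10⁻²⁸ × (3×10⁸)²
= 2 × 2.49×10⁻²⁸ × 9×10¹⁶
= 4.482×10⁻¹¹ J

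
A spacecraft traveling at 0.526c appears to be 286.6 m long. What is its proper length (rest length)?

Contracted length L = 286.6 m
γ = 1/√(1 - 0.526²) = 1.176
L₀ = γL = 1.176 × 286.6 = 337.0 m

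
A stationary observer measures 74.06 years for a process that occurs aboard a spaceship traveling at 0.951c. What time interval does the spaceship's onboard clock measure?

Dilated time Δt = 74.06 years
γ = 1/√(1 - 0.951²) = 3.234
Δt₀ = Δt/γ = 74.06/3.234 = 22.90 years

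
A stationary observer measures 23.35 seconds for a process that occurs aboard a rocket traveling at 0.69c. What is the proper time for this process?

Dilated time Δt = 23.35 seconds
γ = 1/√(1 - 0.69²) = 1.382
Δt₀ = Δt/γ = 23.35/1.382 = 16.90 seconds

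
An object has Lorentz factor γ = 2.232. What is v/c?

From γ = 1/√(1 - v²/c²):
1/γ² = 1/2.232² = 0.2007
v²/c² = 1 - 0.2007 = 0.7993
v/c = √(0.7993) = 0.8940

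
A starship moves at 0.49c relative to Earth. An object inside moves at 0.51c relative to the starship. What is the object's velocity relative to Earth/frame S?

u = (u' + v)/(1 + u'v/c²)
Numerator: 0.51 + 0.49 = 1
Denominator: 1 + 0.2499 = 1.2499
u = 1/1.2499 = 0.8001c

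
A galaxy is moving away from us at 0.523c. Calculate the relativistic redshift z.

β = 0.523
(1+β)/(1-β) = 1.523/0.477 = 3.193
√(3.193) = 1.7869
z = 1.7869 - 1 = 0.7869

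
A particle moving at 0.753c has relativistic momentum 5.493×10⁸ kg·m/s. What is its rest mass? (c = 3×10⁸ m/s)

γ = 1/√(1 - 0.753²) = 1.520
v = 0.753 × 3×10⁸ = 2.259×10⁸ m/s
m = p/(γv) = 5.493×10⁸/(1.520 × 2.259×10⁸) = 1.600 kg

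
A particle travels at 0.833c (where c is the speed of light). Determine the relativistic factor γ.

v/c = 0.833, so (v/c)² = 0.693889
1 - (v/c)² = 0.306111
γ = 1/√(0.306111) = 1.807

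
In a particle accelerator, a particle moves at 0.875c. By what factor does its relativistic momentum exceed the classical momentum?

p_rel = γmv, p_class = mv
Ratio = γ = 1/√(1 - 0.875²)
= 1/√(0.234375) = 2.066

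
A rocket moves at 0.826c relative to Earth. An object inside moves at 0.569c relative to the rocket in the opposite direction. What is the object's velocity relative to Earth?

Object's velocity in rocket frame is u' = -0.569c
u = (u' + v)/(1 + u'v/c²) = (v - 0.569)/(1 - 0.569·v/c²)
Numerator: 0.826 - 0.569 = 0.257
Denominator: 1 - 0.469994 = 0.530006
u = 0.257/0.530006 = 0.4849c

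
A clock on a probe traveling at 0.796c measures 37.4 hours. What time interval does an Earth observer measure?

Proper time Δt₀ = 37.4 hours
γ = 1/√(1 - 0.796²) = 1.6521
Δt = γΔt₀ = 1.6521 × 37.4 = 61.79 hours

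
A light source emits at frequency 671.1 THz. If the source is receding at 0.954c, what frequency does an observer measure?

β = v/c = 0.954
(1-β)/(1+β) = 0.046/1.954 = 0.02354
Doppler factor = √(0.02354) = 0.15343
f_obs = 671.1 × 0.15343 = 103.0 THz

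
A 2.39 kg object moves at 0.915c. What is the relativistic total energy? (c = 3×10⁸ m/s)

γ = 1/√(1 - 0.915²) = 2.4786
mc² = 2.39 × (3×10⁸)² = 2.151×10¹⁷ J
E = γmc² = 2.4786 × 2.151×10¹⁷ = 5.331×10¹⁷ J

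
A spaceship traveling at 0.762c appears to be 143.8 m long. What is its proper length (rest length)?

Contracted length L = 143.8 m
γ = 1/√(1 - 0.762²) = 1.5442
L₀ = γL = 1.5442 × 143.8 = 222.1 m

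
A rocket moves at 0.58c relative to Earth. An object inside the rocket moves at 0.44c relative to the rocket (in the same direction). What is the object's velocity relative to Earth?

u = (u' + v)/(1 + u'v/c²)
Numerator: 0.44 + 0.58 = 1.02
Denominator: 1 + 0.2552 = 1.2552
u = 1.02/1.2552 = 0.8126c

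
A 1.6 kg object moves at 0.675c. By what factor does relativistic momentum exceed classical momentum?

p_rel = γmv, p_class = mv
Ratio = γ = 1/√(1 - 0.675²) = 1.355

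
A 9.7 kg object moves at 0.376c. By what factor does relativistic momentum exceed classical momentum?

p_rel = γmv, p_class = mv
Ratio = γ = 1/√(1 - 0.376²) = 1.079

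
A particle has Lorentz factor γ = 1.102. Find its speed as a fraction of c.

From γ = 1/√(1 - v²/c²):
1/γ² = 1/1.102² = 0.8234
v²/c² = 1 - 0.8234 = 0.1766
v/c = √(0.1766) = 0.4202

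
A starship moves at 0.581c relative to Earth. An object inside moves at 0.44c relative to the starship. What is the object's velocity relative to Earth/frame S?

u = (u' + v)/(1 + u'v/c²)
Numerator: 0.44 + 0.581 = 1.021
Denominator: 1 + 0.25564 = 1.25564
u = 1.021/1.25564 = 0.8131c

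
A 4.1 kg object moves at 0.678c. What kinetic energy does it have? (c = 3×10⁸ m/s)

γ = 1/√(1 - 0.678²) = 1.3604
γ - 1 = 0.3604
KE = (γ-1)mc² = 0.3604 × 4.1 × (3×10⁸)² = 1.330×10¹⁷ J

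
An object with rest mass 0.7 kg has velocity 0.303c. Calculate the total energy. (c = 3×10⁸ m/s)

γ = 1/√(1 - 0.303²) = 1.0493
mc² = 0.7 × (3×10⁸)² = 6.300×10¹⁶ J
E = γmc² = 1.0493 × 6.300×10¹⁶ = 6.611×10¹⁶ J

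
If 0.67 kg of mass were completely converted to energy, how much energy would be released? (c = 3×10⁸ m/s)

Using E = mc²:
c² = (3×10⁸)² = 9×10¹⁶ m²/s²
E = 0.67 × 9×10¹⁶ = 6.030×10¹⁶ J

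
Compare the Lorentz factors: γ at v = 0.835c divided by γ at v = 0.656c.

γ₁ = 1/√(1 - 0.835²) = 1.8174
γ₂ = 1/√(1 - 0.656²) = 1.3249
γ₁/γ₂ = 1.8174/1.3249 = 1.372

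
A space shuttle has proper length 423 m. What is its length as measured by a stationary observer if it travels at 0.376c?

Proper length L₀ = 423 m
γ = 1/√(1 - 0.376²) = 1.079
L = L₀/γ = 423/1.079 = 392.0 m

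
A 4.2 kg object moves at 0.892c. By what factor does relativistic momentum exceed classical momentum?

p_rel = γmv, p_class = mv
Ratio = γ = 1/√(1 - 0.892²) = 2.212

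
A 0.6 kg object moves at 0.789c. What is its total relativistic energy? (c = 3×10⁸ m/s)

γ = 1/√(1 - 0.789²) = 1.6276
mc² = 0.6 × (3×10⁸)² = 5.400×10¹⁶ J
E = γmc² = 1.6276 × 5.400×10¹⁶ = 8.789×10¹⁶ J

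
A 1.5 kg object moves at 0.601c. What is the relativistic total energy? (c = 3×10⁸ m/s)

γ = 1/√(1 - 0.601²) = 1.251
mc² = 1.5 × (3×10⁸)² = 1.350×10¹⁷ J
E = γmc² = 1.251 × 1.350×10¹⁷ = 1.689×10¹⁷ J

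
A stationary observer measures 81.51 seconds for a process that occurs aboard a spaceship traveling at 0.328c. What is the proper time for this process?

Dilated time Δt = 81.51 seconds
γ = 1/√(1 - 0.328²) = 1.0586
Δt₀ = Δt/γ = 81.51/1.0586 = 77.00 seconds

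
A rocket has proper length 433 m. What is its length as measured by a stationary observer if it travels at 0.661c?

Proper length L₀ = 433 m
γ = 1/√(1 - 0.661²) = 1.3326
L = L₀/γ = 433/1.3326 = 324.9 m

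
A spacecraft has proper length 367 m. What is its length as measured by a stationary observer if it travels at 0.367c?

Proper length L₀ = 367 m
γ = 1/√(1 - 0.367²) = 1.075
L = L₀/γ = 367/1.075 = 341.4 m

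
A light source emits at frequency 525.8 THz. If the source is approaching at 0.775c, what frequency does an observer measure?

β = v/c = 0.775
(1+β)/(1-β) = 1.775/0.225 = 7.889
Doppler factor = √(7.889) = 2.809
f_obs = 525.8 × 2.809 = 1477 THz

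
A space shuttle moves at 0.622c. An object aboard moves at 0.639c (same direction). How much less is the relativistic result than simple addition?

Classical: u' + v = 0.639 + 0.622 = 1.261c
Relativistic: u = (0.639 + 0.622)/(1 + 0.397458) = 1.261/1.397458 = 0.9024c
Difference: 1.261 - 0.9024 = 0.3586c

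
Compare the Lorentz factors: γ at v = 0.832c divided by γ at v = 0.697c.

γ₁ = 1/√(1 - 0.832²) = 1.80253
γ₂ = 1/√(1 - 0.697²) = 1.39456
γ₁/γ₂ = 1.80253/1.39456 = 1.293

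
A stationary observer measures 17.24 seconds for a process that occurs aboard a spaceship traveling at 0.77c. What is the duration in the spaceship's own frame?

Dilated time Δt = 17.24 seconds
γ = 1/√(1 - 0.77²) = 1.567
Δt₀ = Δt/γ = 17.24/1.567 = 11.00 seconds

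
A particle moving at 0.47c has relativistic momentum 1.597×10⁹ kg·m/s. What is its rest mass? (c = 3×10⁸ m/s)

γ = 1/√(1 - 0.47²) = 1.133
v = 0.47 × 3×10⁸ = 1.410×10⁸ m/s
m = p/(γv) = 1.597×10⁹/(1.133 × 1.410×10⁸) = 9.997 kg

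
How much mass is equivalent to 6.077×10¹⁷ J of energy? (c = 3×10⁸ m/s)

From E = mc², we get m = E/c²
c² = (3×10⁸)² = 9×10¹⁶ m²/s²
m = 6.077×10¹⁷ / 9×10¹⁶ = 6.752 kg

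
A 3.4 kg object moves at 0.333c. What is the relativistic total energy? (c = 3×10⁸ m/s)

γ = 1/√(1 - 0.333²) = 1.0605
mc² = 3.4 × (3×10⁸)² = 3.060×10¹⁷ J
E = γmc² = 1.0605 × 3.060×10¹⁷ = 3.245×10¹⁷ J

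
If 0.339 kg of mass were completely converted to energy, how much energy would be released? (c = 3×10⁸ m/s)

Using E = mc²:
c² = (3×10⁸)² = 9×10¹⁶ m²/s²
E = 0.339 × 9×10¹⁶ = 3.051×10¹⁶ J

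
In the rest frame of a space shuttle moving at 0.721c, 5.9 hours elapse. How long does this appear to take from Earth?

Proper time Δt₀ = 5.9 hours
γ = 1/√(1 - 0.721²) = 1.44314
Δt = γΔt₀ = 1.44314 × 5.9 = 8.515 hours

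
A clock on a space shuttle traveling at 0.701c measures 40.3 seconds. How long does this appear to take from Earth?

Proper time Δt₀ = 40.3 seconds
γ = 1/√(1 - 0.701²) = 1.4022
Δt = γΔt₀ = 1.4022 × 40.3 = 56.51 seconds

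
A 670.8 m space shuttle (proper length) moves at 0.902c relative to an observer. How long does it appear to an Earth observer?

Proper length L₀ = 670.8 m
γ = 1/√(1 - 0.902²) = 2.316
L = L₀/γ = 670.8/2.316 = 289.6 m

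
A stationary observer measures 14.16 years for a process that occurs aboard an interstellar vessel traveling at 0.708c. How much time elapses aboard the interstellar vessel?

Dilated time Δt = 14.16 years
γ = 1/√(1 - 0.708²) = 1.416
Δt₀ = Δt/γ = 14.16/1.416 = 10.00 years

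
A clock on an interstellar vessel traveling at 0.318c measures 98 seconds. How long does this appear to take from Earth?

Proper time Δt₀ = 98 seconds
γ = 1/√(1 - 0.318²) = 1.055
Δt = γΔt₀ = 1.055 × 98 = 103.4 seconds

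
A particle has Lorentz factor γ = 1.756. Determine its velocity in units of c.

From γ = 1/√(1 - v²/c²):
1/γ² = 1/1.756² = 0.3243
v²/c² = 1 - 0.3243 = 0.6757
v/c = √(0.6757) = 0.8220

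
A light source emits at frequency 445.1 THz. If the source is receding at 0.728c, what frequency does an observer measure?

β = v/c = 0.728
(1-β)/(1+β) = 0.272/1.728 = 0.1574
Doppler factor = √(0.1574) = 0.3967
f_obs = 445.1 × 0.3967 = 176.6 THz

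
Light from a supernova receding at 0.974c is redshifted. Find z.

β = 0.974
(1+β)/(1-β) = 1.974/0.026 = 75.92
√(75.92) = 8.713
z = 8.713 - 1 = 7.713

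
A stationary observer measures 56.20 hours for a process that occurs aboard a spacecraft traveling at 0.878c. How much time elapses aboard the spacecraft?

Dilated time Δt = 56.20 hours
γ = 1/√(1 - 0.878²) = 2.089
Δt₀ = Δt/γ = 56.20/2.089 = 26.90 hours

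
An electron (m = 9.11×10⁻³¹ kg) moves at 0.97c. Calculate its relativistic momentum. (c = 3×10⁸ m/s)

γ = 1/√(1 - 0.97²) = 4.113
v = 0.97 × 3×10⁸ = 2.910×10⁸ m/s
p = γmv = 4.113 × 9.11×10⁻³¹ × 2.910×10⁸ = 1.090×10⁻²¹ kg·m/s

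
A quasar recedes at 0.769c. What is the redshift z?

β = 0.769
(1+β)/(1-β) = 1.769/0.231 = 7.658
√(7.658) = 2.767
z = 2.767 - 1 = 1.767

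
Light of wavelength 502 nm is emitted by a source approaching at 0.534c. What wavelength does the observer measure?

β = 0.534
Wavelength Doppler factor = √(0.466/1.534) = √(0.3038) = 0.5512
λ_obs = 502 × 0.5512 = 276.7 nm (blueshift)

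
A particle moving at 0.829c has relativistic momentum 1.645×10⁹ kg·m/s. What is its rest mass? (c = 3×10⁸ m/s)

γ = 1/√(1 - 0.829²) = 1.788
v = 0.829 × 3×10⁸ = 2.487×10⁸ m/s
m = p/(γv) = 1.645×10⁹/(1.788 × 2.487×10⁸) = 3.699 kg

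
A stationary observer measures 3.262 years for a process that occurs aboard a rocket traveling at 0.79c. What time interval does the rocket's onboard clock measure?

Dilated time Δt = 3.262 years
γ = 1/√(1 - 0.79²) = 1.631
Δt₀ = Δt/γ = 3.262/1.631 = 2.000 years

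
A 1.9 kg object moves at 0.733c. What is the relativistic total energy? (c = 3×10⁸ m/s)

γ = 1/√(1 - 0.733²) = 1.470
mc² = 1.9 × (3×10⁸)² = 1.710×10¹⁷ J
E = γmc² = 1.470 × 1.710×10¹⁷ = 2.514×10¹⁷ J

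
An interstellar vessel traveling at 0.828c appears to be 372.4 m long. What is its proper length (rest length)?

Contracted length L = 372.4 m
γ = 1/√(1 - 0.828²) = 1.7834
L₀ = γL = 1.7834 × 372.4 = 664.1 m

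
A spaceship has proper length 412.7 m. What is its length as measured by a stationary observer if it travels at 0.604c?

Proper length L₀ = 412.7 m
γ = 1/√(1 - 0.604²) = 1.2547
L = L₀/γ = 412.7/1.2547 = 328.9 m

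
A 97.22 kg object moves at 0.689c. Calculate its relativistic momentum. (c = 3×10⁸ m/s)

γ = 1/√(1 - 0.689²) = 1.380
v = 0.689 × 3×10⁸ = 2.067×10⁸ m/s
p = γmv = 1.380 × 97.22 × 2.067×10⁸ = 2.773×10¹⁰ kg·m/s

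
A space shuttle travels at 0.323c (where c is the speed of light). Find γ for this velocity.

v/c = 0.323, so (v/c)² = 0.104329
1 - (v/c)² = 0.895671
γ = 1/√(0.895671) = 1.057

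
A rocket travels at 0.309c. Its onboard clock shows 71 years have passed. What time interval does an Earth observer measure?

Proper time Δt₀ = 71 years
γ = 1/√(1 - 0.309²) = 1.05146
Δt = γΔt₀ = 1.05146 × 71 = 74.65 years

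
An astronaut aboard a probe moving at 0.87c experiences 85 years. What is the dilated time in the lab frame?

Proper time Δt₀ = 85 years
γ = 1/√(1 - 0.87²) = 2.028
Δt = γΔt₀ = 2.028 × 85 = 172.4 years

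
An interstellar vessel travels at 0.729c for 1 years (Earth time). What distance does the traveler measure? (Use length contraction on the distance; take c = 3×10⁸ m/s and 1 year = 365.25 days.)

Earth distance: d = v × t = 0.729c × 1 yr = 6.902×10¹⁵ m
γ = 1.461
d' = d/γ = 6.902×10¹⁵/1.461 = 4.724×10¹⁵ m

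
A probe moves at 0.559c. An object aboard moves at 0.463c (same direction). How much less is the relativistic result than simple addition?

Classical: u' + v = 0.463 + 0.559 = 1.022c
Relativistic: u = (0.463 + 0.559)/(1 + 0.258817) = 1.022/1.258817 = 0.8119c
Difference: 1.022 - 0.8119 = 0.2101c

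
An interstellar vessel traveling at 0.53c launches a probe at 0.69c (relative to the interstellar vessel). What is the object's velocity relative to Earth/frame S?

u = (u' + v)/(1 + u'v/c²)
Numerator: 0.69 + 0.53 = 1.22
Denominator: 1 + 0.3657 = 1.3657
u = 1.22/1.3657 = 0.8933c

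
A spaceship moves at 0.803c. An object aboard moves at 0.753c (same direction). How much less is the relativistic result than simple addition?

Classical: u' + v = 0.753 + 0.803 = 1.556c
Relativistic: u = (0.753 + 0.803)/(1 + 0.604659) = 1.556/1.604659 = 0.9697c
Difference: 1.556 - 0.9697 = 0.5863c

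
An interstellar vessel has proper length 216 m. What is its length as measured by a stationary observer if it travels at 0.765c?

Proper length L₀ = 216 m
γ = 1/√(1 - 0.765²) = 1.553
L = L₀/γ = 216/1.553 = 139.1 m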